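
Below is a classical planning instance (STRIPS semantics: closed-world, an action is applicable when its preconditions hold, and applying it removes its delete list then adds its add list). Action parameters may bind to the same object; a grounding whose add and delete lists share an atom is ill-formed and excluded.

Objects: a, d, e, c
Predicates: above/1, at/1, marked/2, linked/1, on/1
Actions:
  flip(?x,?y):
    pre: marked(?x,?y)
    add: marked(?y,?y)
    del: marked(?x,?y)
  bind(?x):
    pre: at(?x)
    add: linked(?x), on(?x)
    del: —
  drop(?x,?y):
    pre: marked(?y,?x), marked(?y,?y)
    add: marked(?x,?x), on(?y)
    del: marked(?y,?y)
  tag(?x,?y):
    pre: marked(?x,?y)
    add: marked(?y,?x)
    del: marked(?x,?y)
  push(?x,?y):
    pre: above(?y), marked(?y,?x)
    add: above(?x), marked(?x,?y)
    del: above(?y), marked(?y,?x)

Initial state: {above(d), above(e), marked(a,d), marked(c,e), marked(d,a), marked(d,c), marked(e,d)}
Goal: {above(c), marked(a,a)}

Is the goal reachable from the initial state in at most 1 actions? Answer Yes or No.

1. flip(d,a)  →  {above(d), above(e), marked(a,a), marked(a,d), marked(c,e), marked(d,c), marked(e,d)}
2. push(c,d)  →  {above(c), above(e), marked(a,a), marked(a,d), marked(c,d), marked(c,e), marked(e,d)}
optimal plan length = 2; 2 > 1

No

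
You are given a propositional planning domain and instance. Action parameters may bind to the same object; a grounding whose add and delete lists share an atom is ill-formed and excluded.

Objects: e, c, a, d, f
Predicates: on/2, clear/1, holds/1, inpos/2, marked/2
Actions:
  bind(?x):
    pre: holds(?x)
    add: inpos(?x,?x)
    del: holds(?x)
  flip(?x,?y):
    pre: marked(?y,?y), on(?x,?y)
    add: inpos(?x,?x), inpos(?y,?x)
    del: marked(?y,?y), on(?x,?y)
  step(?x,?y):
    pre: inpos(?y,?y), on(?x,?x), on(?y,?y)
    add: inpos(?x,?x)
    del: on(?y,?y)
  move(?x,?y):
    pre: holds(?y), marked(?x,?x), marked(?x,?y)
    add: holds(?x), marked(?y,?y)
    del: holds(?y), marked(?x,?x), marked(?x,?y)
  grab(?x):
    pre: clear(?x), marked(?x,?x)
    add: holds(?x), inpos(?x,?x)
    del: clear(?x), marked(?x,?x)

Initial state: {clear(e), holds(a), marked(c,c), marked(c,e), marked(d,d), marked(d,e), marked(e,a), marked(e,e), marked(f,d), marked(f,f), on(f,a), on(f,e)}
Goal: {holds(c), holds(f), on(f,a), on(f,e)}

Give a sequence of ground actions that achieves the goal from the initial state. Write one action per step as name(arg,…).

move(e,a); move(c,e); grab(e); move(d,e); move(f,d)

1. move(e,a)  →  {clear(e), holds(e), marked(a,a), marked(c,c), marked(c,e), marked(d,d), marked(d,e), marked(f,d), marked(f,f), on(f,a), on(f,e)}
2. move(c,e)  →  {clear(e), holds(c), marked(a,a), marked(d,d), marked(d,e), marked(e,e), marked(f,d), marked(f,f), on(f,a), on(f,e)}
3. grab(e)  →  {holds(c), holds(e), inpos(e,e), marked(a,a), marked(d,d), marked(d,e), marked(f,d), marked(f,f), on(f,a), on(f,e)}
4. move(d,e)  →  {holds(c), holds(d), inpos(e,e), marked(a,a), marked(e,e), marked(f,d), marked(f,f), on(f,a), on(f,e)}
5. move(f,d)  →  {holds(c), holds(f), inpos(e,e), marked(a,a), marked(d,d), marked(e,e), on(f,a), on(f,e)}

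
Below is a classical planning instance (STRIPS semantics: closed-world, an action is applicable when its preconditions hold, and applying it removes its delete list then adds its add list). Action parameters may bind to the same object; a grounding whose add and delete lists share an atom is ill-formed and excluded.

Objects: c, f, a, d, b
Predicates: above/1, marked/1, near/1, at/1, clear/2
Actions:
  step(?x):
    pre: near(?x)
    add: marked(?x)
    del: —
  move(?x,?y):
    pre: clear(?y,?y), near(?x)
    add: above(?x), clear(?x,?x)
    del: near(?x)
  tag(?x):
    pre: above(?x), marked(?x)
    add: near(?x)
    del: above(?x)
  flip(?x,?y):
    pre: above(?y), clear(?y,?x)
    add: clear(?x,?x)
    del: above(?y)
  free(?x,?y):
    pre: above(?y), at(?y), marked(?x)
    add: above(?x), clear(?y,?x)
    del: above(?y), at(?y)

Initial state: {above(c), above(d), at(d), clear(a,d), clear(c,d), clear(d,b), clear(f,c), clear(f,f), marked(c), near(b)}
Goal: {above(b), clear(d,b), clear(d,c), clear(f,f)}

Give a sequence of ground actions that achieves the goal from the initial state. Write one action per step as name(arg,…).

1. move(b,f)  →  {above(b), above(c), above(d), at(d), clear(a,d), clear(b,b), clear(c,d), clear(d,b), clear(f,c), clear(f,f), marked(c)}
2. free(c,d)  →  {above(b), above(c), clear(a,d), clear(b,b), clear(c,d), clear(d,b), clear(d,c), clear(f,c), clear(f,f), marked(c)}

move(b,f); free(c,d)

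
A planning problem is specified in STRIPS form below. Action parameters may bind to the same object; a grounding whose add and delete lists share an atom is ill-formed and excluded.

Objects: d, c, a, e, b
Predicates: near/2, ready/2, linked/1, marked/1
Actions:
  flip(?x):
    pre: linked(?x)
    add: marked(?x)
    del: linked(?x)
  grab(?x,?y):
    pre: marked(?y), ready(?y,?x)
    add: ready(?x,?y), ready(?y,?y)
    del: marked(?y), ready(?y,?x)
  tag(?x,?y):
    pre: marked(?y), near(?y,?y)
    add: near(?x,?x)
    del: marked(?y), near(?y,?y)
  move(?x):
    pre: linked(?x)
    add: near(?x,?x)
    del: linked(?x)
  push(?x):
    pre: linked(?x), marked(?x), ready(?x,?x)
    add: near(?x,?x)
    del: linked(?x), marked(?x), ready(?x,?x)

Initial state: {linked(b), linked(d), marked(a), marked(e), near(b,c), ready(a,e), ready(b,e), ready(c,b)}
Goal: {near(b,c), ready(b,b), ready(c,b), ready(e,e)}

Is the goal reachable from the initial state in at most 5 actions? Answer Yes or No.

1. flip(b)  →  {linked(d), marked(a), marked(b), marked(e), near(b,c), ready(a,e), ready(b,e), ready(c,b)}
2. grab(e,b)  →  {linked(d), marked(a), marked(e), near(b,c), ready(a,e), ready(b,b), ready(c,b), ready(e,b)}
3. grab(b,e)  →  {linked(d), marked(a), near(b,c), ready(a,e), ready(b,b), ready(b,e), ready(c,b), ready(e,e)}
optimal plan length = 3; 3 ≤ 5

Yes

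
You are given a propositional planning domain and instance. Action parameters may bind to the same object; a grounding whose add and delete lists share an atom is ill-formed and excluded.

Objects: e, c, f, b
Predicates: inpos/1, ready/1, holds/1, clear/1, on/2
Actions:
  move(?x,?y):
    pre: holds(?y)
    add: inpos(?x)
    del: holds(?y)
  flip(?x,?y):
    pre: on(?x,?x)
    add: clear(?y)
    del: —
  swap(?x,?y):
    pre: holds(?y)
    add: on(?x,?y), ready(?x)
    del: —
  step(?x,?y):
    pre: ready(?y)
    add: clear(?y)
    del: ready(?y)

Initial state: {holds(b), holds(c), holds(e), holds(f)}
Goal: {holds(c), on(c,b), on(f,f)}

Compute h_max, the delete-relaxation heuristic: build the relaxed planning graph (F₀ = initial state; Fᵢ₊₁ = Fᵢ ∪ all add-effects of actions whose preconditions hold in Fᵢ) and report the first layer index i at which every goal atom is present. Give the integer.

F0 = init (4 atoms)
F1 = F0 ∪ {inpos(b), inpos(c), inpos(e), inpos(f), on(b,b), on(b,c), on(b,e), on(b,f), on(c,b), on(c,c), on(c,e), on(c,f), on(e,b), on(e,c), on(e,e), on(e,f), on(f,b), on(f,c), on(f,e), on(f,f), ready(b), ready(c), ready(e), ready(f)}  (28 atoms)
goal ⊆ F1  ⇒  h_max = 1

1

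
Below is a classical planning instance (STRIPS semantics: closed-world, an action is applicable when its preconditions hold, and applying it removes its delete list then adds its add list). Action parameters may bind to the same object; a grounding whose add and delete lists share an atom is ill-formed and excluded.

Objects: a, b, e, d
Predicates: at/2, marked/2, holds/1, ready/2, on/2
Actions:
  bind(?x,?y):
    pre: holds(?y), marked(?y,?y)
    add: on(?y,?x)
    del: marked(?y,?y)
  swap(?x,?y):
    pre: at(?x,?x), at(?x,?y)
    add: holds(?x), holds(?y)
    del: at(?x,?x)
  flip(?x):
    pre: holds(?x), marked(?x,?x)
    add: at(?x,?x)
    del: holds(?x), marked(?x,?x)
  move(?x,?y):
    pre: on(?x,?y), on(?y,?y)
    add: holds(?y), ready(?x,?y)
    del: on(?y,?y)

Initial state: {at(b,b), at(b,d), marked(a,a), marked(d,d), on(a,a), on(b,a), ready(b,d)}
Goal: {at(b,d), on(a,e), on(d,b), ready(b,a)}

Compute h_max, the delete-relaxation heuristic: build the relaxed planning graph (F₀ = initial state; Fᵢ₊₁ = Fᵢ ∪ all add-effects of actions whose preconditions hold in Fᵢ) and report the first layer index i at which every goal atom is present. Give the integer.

2

F0 = init (7 atoms)
F1 = F0 ∪ {holds(a), holds(b), holds(d), ready(a,a), ready(b,a)}  (12 atoms)
F2 = F1 ∪ {at(a,a), at(d,d), on(a,b), on(a,d), on(a,e), on(d,a), on(d,b), on(d,d), on(d,e)}  (21 atoms)
goal ⊆ F2  ⇒  h_max = 2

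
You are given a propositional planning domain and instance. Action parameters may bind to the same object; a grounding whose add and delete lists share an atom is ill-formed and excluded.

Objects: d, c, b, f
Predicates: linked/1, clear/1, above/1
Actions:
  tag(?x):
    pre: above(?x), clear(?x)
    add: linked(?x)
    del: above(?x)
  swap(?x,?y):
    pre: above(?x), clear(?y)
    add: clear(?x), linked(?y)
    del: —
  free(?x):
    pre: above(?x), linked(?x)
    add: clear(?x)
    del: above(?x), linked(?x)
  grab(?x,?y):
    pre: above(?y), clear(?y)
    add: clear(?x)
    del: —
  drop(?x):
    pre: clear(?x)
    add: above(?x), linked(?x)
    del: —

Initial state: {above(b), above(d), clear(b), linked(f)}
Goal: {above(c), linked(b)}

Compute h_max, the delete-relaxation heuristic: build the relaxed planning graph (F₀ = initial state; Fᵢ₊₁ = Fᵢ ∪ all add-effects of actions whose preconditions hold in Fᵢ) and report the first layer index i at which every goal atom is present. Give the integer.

2

F0 = init (4 atoms)
F1 = F0 ∪ {clear(c), clear(d), clear(f), linked(b)}  (8 atoms)
F2 = F1 ∪ {above(c), above(f), linked(c), linked(d)}  (12 atoms)
goal ⊆ F2  ⇒  h_max = 2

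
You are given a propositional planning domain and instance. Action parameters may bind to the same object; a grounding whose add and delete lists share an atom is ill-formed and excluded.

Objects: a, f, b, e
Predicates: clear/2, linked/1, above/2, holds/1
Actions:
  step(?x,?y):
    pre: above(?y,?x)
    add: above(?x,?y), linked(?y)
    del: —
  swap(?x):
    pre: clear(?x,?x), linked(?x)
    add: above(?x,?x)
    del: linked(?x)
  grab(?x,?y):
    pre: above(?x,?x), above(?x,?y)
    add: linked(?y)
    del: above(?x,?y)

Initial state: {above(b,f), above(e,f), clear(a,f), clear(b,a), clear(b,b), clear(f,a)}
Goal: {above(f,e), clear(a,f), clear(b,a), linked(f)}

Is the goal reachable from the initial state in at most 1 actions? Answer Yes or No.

No

1. step(f,e)  →  {above(b,f), above(e,f), above(f,e), clear(a,f), clear(b,a), clear(b,b), clear(f,a), linked(e)}
2. step(e,f)  →  {above(b,f), above(e,f), above(f,e), clear(a,f), clear(b,a), clear(b,b), clear(f,a), linked(e), linked(f)}
optimal plan length = 2; 2 > 1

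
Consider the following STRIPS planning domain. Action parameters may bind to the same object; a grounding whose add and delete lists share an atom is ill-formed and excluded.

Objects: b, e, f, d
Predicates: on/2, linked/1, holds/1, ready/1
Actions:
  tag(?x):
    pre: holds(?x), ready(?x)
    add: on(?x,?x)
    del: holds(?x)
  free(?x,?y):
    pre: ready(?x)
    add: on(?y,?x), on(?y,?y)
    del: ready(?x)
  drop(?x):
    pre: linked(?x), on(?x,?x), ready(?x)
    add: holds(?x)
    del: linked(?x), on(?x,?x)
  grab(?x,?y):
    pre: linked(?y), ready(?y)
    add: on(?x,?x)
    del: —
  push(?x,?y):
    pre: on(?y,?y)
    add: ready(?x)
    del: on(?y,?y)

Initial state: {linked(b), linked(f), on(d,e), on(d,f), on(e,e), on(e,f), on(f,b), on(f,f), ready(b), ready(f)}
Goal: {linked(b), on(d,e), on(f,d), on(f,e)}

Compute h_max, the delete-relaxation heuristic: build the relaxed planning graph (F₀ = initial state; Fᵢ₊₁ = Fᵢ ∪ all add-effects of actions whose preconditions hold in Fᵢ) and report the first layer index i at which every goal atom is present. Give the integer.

2

F0 = init (10 atoms)
F1 = F0 ∪ {holds(f), on(b,b), on(b,f), on(d,b), on(d,d), on(e,b), ready(d), ready(e)}  (18 atoms)
F2 = F1 ∪ {holds(b), on(b,d), on(b,e), on(e,d), on(f,d), on(f,e)}  (24 atoms)
goal ⊆ F2  ⇒  h_max = 2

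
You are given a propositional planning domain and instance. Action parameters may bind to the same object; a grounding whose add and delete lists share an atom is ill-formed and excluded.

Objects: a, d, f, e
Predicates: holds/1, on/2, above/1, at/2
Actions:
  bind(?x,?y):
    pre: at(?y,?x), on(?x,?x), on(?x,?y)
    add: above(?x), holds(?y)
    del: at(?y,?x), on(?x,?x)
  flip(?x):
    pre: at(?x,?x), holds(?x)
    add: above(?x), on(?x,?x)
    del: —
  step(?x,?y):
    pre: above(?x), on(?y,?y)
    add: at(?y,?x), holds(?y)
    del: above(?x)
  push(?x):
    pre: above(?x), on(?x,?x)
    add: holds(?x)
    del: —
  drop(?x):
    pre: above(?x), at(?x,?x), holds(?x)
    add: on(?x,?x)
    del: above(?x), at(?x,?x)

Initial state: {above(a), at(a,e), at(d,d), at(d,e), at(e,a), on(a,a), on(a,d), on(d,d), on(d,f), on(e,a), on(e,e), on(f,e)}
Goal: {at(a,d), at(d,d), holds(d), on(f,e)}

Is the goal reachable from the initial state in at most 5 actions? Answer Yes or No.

Yes

1. step(a,d)  →  {at(a,e), at(d,a), at(d,d), at(d,e), at(e,a), holds(d), on(a,a), on(a,d), on(d,d), on(d,f), on(e,a), on(e,e), on(f,e)}
2. flip(d)  →  {above(d), at(a,e), at(d,a), at(d,d), at(d,e), at(e,a), holds(d), on(a,a), on(a,d), on(d,d), on(d,f), on(e,a), on(e,e), on(f,e)}
3. step(d,a)  →  {at(a,d), at(a,e), at(d,a), at(d,d), at(d,e), at(e,a), holds(a), holds(d), on(a,a), on(a,d), on(d,d), on(d,f), on(e,a), on(e,e), on(f,e)}
optimal plan length = 3; 3 ≤ 5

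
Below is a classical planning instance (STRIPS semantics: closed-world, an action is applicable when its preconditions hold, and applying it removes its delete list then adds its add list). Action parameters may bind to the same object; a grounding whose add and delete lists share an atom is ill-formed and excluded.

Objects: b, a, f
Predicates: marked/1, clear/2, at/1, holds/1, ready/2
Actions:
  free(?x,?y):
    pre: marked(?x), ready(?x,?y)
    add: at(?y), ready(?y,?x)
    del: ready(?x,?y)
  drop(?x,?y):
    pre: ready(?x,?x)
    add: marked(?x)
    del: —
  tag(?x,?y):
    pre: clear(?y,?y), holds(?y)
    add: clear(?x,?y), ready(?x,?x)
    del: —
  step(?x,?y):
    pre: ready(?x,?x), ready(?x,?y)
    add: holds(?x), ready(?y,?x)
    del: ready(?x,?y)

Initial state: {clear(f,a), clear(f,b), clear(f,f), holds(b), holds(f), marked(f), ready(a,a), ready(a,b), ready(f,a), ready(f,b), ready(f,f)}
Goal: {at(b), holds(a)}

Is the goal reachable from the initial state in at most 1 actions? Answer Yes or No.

No

1. free(f,b)  →  {at(b), clear(f,a), clear(f,b), clear(f,f), holds(b), holds(f), marked(f), ready(a,a), ready(a,b), ready(b,f), ready(f,a), ready(f,f)}
2. step(a,b)  →  {at(b), clear(f,a), clear(f,b), clear(f,f), holds(a), holds(b), holds(f), marked(f), ready(a,a), ready(b,a), ready(b,f), ready(f,a), ready(f,f)}
optimal plan length = 2; 2 > 1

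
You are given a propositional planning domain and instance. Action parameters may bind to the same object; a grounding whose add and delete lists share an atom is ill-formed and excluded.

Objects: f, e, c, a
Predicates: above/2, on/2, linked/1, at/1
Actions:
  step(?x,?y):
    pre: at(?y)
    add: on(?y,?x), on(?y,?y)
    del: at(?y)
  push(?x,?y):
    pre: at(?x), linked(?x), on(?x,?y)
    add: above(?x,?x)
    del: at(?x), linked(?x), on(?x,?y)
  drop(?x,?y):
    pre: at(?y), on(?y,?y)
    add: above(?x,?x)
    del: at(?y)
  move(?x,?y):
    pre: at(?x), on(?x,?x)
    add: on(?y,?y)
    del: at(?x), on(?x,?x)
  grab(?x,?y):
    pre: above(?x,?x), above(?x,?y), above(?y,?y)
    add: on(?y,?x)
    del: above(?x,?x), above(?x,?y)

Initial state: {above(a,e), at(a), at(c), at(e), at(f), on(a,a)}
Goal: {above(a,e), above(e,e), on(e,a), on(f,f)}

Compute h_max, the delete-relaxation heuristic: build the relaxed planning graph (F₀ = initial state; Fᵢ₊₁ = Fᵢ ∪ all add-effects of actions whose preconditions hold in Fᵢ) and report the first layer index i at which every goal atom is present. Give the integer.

1

F0 = init (6 atoms)
F1 = F0 ∪ {above(a,a), above(c,c), above(e,e), above(f,f), on(a,c), on(a,e), on(a,f), on(c,a), on(c,c), on(c,e), on(c,f), on(e,a), on(e,c), on(e,e), on(e,f), on(f,a), on(f,c), on(f,e), on(f,f)}  (25 atoms)
goal ⊆ F1  ⇒  h_max = 1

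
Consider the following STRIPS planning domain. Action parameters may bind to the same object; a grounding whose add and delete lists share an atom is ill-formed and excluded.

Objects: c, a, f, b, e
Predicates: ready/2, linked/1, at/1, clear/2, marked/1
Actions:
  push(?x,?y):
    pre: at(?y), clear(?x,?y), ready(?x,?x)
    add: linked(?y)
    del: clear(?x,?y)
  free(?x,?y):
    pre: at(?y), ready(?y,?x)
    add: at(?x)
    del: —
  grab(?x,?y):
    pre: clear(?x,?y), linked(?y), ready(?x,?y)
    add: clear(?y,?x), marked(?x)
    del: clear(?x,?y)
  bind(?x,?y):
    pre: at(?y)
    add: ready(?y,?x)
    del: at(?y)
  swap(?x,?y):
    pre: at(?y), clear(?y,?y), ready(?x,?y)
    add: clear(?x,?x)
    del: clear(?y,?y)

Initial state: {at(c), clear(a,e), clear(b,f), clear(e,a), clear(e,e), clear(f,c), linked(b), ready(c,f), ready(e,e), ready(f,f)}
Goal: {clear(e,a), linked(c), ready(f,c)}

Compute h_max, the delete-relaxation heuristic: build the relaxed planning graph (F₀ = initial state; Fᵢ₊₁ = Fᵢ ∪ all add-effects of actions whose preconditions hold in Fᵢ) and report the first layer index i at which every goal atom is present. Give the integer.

F0 = init (10 atoms)
F1 = F0 ∪ {at(f), linked(c), ready(c,a), ready(c,b), ready(c,c), ready(c,e)}  (16 atoms)
F2 = F1 ∪ {at(a), at(b), at(e), ready(f,a), ready(f,b), ready(f,c), ready(f,e)}  (23 atoms)
goal ⊆ F2  ⇒  h_max = 2

2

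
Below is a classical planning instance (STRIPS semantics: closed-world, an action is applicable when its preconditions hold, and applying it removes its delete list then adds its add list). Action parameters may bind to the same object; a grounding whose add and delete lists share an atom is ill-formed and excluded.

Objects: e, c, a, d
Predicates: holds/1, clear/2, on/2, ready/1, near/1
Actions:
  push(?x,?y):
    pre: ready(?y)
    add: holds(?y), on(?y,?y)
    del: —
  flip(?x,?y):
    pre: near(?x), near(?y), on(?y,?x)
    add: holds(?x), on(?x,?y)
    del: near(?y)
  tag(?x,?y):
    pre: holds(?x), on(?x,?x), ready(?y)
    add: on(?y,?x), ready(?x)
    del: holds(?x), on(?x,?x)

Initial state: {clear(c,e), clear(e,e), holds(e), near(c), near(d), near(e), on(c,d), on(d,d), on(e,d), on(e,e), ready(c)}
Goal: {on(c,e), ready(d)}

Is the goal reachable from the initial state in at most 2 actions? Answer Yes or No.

No

1. flip(d,e)  →  {clear(c,e), clear(e,e), holds(d), holds(e), near(c), near(d), on(c,d), on(d,d), on(d,e), on(e,d), on(e,e), ready(c)}
2. tag(e,c)  →  {clear(c,e), clear(e,e), holds(d), near(c), near(d), on(c,d), on(c,e), on(d,d), on(d,e), on(e,d), ready(c), ready(e)}
3. tag(d,e)  →  {clear(c,e), clear(e,e), near(c), near(d), on(c,d), on(c,e), on(d,e), on(e,d), ready(c), ready(d), ready(e)}
optimal plan length = 3; 3 > 2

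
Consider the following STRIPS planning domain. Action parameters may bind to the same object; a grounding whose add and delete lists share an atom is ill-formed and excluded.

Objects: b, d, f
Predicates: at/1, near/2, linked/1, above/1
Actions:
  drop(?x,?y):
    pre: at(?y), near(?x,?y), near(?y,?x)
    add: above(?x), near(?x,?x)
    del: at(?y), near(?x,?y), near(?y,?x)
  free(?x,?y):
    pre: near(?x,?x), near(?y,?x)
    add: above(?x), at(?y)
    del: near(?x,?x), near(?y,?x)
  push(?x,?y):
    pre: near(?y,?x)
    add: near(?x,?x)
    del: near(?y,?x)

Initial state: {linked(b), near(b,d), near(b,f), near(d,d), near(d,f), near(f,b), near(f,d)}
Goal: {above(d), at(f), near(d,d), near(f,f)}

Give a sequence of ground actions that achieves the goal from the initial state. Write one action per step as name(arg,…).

free(d,f); push(d,b); push(f,b)

1. free(d,f)  →  {above(d), at(f), linked(b), near(b,d), near(b,f), near(d,f), near(f,b)}
2. push(d,b)  →  {above(d), at(f), linked(b), near(b,f), near(d,d), near(d,f), near(f,b)}
3. push(f,b)  →  {above(d), at(f), linked(b), near(d,d), near(d,f), near(f,b), near(f,f)}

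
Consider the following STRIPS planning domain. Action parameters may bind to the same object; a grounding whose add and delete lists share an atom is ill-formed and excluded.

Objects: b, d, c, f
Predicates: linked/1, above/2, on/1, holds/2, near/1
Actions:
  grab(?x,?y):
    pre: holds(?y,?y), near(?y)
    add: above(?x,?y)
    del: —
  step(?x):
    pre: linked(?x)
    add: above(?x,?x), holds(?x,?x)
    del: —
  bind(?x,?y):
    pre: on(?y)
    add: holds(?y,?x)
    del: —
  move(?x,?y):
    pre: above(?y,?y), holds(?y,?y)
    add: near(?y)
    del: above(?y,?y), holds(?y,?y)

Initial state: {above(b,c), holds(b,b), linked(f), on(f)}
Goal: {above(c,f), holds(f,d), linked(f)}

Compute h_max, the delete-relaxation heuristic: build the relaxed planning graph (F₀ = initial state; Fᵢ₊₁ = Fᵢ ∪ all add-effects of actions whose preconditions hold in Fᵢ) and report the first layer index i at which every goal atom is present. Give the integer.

3

F0 = init (4 atoms)
F1 = F0 ∪ {above(f,f), holds(f,b), holds(f,c), holds(f,d), holds(f,f)}  (9 atoms)
F2 = F1 ∪ {near(f)}  (10 atoms)
F3 = F2 ∪ {above(b,f), above(c,f), above(d,f)}  (13 atoms)
goal ⊆ F3  ⇒  h_max = 3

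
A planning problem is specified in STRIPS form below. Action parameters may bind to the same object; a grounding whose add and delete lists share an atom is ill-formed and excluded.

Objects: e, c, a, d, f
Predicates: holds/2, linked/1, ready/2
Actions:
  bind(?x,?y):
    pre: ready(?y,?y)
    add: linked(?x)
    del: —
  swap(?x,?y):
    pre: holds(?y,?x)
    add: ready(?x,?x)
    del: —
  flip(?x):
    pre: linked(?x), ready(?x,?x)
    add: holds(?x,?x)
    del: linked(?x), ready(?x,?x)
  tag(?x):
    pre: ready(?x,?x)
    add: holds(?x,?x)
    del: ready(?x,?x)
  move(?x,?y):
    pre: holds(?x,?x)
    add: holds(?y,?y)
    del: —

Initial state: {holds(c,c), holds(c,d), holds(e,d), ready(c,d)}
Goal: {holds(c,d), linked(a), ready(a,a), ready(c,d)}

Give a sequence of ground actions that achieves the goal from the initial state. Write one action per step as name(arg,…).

1. move(c,a)  →  {holds(a,a), holds(c,c), holds(c,d), holds(e,d), ready(c,d)}
2. swap(a,a)  →  {holds(a,a), holds(c,c), holds(c,d), holds(e,d), ready(a,a), ready(c,d)}
3. bind(a,a)  →  {holds(a,a), holds(c,c), holds(c,d), holds(e,d), linked(a), ready(a,a), ready(c,d)}

move(c,a); swap(a,a); bind(a,a)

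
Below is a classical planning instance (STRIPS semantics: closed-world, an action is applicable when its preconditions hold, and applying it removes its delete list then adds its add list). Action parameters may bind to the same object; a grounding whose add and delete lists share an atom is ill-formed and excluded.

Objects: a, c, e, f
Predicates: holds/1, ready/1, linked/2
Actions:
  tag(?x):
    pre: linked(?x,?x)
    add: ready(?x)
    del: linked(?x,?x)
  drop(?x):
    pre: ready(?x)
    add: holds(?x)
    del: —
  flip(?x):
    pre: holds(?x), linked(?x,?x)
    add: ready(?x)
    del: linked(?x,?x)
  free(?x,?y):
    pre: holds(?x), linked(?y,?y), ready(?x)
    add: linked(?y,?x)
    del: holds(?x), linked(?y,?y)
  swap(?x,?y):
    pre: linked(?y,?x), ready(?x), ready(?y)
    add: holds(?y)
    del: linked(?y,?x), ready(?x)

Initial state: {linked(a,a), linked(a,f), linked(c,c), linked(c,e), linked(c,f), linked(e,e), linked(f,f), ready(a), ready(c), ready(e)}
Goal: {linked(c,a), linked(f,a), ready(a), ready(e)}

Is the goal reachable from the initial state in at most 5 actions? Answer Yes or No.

1. drop(a)  →  {holds(a), linked(a,a), linked(a,f), linked(c,c), linked(c,e), linked(c,f), linked(e,e), linked(f,f), ready(a), ready(c), ready(e)}
2. free(a,c)  →  {linked(a,a), linked(a,f), linked(c,a), linked(c,e), linked(c,f), linked(e,e), linked(f,f), ready(a), ready(c), ready(e)}
3. drop(a)  →  {holds(a), linked(a,a), linked(a,f), linked(c,a), linked(c,e), linked(c,f), linked(e,e), linked(f,f), ready(a), ready(c), ready(e)}
4. free(a,f)  →  {linked(a,a), linked(a,f), linked(c,a), linked(c,e), linked(c,f), linked(e,e), linked(f,a), ready(a), ready(c), ready(e)}
optimal plan length = 4; 4 ≤ 5

Yes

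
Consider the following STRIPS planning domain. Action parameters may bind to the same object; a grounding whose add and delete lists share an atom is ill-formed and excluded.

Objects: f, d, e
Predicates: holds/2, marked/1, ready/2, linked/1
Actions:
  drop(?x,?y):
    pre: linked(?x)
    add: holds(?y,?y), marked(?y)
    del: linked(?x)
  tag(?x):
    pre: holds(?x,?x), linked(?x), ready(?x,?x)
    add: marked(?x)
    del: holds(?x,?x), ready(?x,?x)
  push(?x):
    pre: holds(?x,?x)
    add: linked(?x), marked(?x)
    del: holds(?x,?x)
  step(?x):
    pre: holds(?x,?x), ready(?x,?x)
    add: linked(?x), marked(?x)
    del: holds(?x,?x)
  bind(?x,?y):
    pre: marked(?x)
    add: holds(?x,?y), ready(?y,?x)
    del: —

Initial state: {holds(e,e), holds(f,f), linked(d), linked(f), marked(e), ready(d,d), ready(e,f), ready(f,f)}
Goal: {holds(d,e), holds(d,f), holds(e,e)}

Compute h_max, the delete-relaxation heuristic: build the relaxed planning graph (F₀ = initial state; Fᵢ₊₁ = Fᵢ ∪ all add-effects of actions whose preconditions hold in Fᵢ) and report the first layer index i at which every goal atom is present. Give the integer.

2

F0 = init (8 atoms)
F1 = F0 ∪ {holds(d,d), holds(e,d), holds(e,f), linked(e), marked(d), marked(f), ready(d,e), ready(e,e), ready(f,e)}  (17 atoms)
F2 = F1 ∪ {holds(d,e), holds(d,f), holds(f,d), holds(f,e), ready(d,f), ready(e,d), ready(f,d)}  (24 atoms)
goal ⊆ F2  ⇒  h_max = 2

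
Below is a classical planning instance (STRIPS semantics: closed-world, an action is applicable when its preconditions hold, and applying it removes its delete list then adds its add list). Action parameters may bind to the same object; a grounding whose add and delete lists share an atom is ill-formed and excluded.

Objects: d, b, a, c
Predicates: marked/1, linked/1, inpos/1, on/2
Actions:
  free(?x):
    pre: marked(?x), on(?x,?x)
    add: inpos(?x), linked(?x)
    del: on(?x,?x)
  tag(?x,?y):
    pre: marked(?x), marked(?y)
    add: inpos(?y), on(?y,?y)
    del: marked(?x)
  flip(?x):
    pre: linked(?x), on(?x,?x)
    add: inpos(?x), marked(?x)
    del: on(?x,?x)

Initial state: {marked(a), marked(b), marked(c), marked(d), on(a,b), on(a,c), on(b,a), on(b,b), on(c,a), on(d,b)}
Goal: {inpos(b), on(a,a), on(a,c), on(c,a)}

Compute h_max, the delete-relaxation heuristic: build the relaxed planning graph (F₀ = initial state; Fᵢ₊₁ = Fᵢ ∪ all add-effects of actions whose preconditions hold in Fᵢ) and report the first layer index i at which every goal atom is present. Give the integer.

1

F0 = init (10 atoms)
F1 = F0 ∪ {inpos(a), inpos(b), inpos(c), inpos(d), linked(b), on(a,a), on(c,c), on(d,d)}  (18 atoms)
goal ⊆ F1  ⇒  h_max = 1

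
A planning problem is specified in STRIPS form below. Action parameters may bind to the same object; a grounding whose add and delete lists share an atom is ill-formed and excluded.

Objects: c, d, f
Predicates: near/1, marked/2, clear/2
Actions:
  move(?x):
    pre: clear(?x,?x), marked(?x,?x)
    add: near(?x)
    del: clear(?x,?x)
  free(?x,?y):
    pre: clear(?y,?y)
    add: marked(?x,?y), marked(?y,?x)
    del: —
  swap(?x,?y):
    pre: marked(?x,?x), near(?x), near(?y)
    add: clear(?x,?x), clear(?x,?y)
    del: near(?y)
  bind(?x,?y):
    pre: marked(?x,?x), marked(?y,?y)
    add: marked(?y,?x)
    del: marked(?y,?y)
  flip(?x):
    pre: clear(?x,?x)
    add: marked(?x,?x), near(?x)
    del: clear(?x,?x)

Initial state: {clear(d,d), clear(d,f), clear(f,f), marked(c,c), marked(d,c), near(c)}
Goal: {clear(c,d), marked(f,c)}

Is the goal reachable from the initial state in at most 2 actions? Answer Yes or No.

1. free(c,f)  →  {clear(d,d), clear(d,f), clear(f,f), marked(c,c), marked(c,f), marked(d,c), marked(f,c), near(c)}
2. flip(d)  →  {clear(d,f), clear(f,f), marked(c,c), marked(c,f), marked(d,c), marked(d,d), marked(f,c), near(c), near(d)}
3. swap(c,d)  →  {clear(c,c), clear(c,d), clear(d,f), clear(f,f), marked(c,c), marked(c,f), marked(d,c), marked(d,d), marked(f,c), near(c)}
optimal plan length = 3; 3 > 2

No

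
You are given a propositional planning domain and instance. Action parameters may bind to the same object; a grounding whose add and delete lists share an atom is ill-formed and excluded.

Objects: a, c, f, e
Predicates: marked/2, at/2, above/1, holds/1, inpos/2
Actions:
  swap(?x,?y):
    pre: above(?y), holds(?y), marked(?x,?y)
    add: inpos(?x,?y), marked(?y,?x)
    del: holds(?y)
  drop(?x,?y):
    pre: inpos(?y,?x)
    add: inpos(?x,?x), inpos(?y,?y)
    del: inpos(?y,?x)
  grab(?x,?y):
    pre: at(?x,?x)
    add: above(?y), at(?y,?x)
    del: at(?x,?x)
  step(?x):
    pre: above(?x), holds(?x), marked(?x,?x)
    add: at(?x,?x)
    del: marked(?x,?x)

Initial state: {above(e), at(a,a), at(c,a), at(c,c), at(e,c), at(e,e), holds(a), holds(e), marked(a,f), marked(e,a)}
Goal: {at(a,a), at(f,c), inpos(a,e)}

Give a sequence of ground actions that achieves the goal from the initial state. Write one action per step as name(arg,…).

grab(c,f); grab(e,a); swap(e,a); swap(a,e)

1. grab(c,f)  →  {above(e), above(f), at(a,a), at(c,a), at(e,c), at(e,e), at(f,c), holds(a), holds(e), marked(a,f), marked(e,a)}
2. grab(e,a)  →  {above(a), above(e), above(f), at(a,a), at(a,e), at(c,a), at(e,c), at(f,c), holds(a), holds(e), marked(a,f), marked(e,a)}
3. swap(e,a)  →  {above(a), above(e), above(f), at(a,a), at(a,e), at(c,a), at(e,c), at(f,c), holds(e), inpos(e,a), marked(a,e), marked(a,f), marked(e,a)}
4. swap(a,e)  →  {above(a), above(e), above(f), at(a,a), at(a,e), at(c,a), at(e,c), at(f,c), inpos(a,e), inpos(e,a), marked(a,e), marked(a,f), marked(e,a)}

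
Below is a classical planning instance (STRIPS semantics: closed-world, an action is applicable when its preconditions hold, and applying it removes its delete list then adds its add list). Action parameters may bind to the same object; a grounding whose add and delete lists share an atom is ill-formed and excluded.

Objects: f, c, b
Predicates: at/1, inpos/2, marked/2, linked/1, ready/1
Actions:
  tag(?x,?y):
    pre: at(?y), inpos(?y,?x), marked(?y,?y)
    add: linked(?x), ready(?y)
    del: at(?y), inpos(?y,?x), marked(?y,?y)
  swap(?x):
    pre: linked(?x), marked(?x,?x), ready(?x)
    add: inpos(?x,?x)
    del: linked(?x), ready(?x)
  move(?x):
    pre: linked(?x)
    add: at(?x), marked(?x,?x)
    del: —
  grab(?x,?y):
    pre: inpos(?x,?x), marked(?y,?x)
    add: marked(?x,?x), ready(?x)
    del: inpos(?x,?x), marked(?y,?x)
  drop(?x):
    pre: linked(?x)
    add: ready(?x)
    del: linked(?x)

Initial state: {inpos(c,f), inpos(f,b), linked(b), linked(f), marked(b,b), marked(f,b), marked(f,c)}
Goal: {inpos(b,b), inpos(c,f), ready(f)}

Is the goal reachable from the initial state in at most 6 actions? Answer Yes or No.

1. move(f)  →  {at(f), inpos(c,f), inpos(f,b), linked(b), linked(f), marked(b,b), marked(f,b), marked(f,c), marked(f,f)}
2. drop(b)  →  {at(f), inpos(c,f), inpos(f,b), linked(f), marked(b,b), marked(f,b), marked(f,c), marked(f,f), ready(b)}
3. tag(b,f)  →  {inpos(c,f), linked(b), linked(f), marked(b,b), marked(f,b), marked(f,c), ready(b), ready(f)}
4. swap(b)  →  {inpos(b,b), inpos(c,f), linked(f), marked(b,b), marked(f,b), marked(f,c), ready(f)}
optimal plan length = 4; 4 ≤ 6

Yes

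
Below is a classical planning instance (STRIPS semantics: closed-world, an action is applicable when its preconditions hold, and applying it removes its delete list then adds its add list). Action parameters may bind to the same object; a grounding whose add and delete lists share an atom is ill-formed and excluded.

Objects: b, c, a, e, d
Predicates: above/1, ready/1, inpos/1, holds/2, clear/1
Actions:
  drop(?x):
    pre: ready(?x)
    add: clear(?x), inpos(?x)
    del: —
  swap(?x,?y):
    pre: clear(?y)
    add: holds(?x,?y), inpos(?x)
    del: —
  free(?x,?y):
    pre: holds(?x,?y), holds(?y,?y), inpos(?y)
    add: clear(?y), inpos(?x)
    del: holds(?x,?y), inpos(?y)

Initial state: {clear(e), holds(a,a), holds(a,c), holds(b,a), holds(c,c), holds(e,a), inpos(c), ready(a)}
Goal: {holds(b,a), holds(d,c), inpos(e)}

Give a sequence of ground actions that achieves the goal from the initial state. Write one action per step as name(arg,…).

1. swap(e,e)  →  {clear(e), holds(a,a), holds(a,c), holds(b,a), holds(c,c), holds(e,a), holds(e,e), inpos(c), inpos(e), ready(a)}
2. free(a,c)  →  {clear(c), clear(e), holds(a,a), holds(b,a), holds(c,c), holds(e,a), holds(e,e), inpos(a), inpos(e), ready(a)}
3. swap(d,c)  →  {clear(c), clear(e), holds(a,a), holds(b,a), holds(c,c), holds(d,c), holds(e,a), holds(e,e), inpos(a), inpos(d), inpos(e), ready(a)}

swap(e,e); free(a,c); swap(d,c)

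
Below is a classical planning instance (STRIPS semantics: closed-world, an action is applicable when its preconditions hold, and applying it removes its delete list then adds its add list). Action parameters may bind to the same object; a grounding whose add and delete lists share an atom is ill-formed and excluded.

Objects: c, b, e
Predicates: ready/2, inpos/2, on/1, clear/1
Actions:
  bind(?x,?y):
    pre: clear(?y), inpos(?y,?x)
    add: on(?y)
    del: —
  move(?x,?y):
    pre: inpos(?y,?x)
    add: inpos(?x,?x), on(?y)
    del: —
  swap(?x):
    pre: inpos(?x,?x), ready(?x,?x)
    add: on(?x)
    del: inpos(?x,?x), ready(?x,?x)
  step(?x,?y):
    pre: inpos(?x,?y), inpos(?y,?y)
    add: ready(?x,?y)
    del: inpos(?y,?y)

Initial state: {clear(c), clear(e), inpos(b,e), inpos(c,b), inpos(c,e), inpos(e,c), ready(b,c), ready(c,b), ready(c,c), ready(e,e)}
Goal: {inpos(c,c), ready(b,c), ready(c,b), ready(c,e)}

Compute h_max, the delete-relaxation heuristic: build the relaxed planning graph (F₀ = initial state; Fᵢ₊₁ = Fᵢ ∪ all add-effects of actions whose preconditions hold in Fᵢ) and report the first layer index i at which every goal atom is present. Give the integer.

F0 = init (10 atoms)
F1 = F0 ∪ {inpos(b,b), inpos(c,c), inpos(e,e), on(b), on(c), on(e)}  (16 atoms)
F2 = F1 ∪ {ready(b,b), ready(b,e), ready(c,e), ready(e,c)}  (20 atoms)
goal ⊆ F2  ⇒  h_max = 2

2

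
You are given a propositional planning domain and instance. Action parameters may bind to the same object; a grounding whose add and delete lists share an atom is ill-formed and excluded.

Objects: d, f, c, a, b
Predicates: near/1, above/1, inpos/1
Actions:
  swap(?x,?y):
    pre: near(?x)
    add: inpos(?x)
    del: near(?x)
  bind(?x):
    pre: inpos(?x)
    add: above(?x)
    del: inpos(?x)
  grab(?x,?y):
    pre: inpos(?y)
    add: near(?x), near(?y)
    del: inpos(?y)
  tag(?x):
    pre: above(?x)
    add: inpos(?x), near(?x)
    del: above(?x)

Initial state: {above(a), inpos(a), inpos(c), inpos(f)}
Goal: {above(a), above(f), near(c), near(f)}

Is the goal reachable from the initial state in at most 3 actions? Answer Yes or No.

1. bind(f)  →  {above(a), above(f), inpos(a), inpos(c)}
2. grab(f,c)  →  {above(a), above(f), inpos(a), near(c), near(f)}
optimal plan length = 2; 2 ≤ 3

Yes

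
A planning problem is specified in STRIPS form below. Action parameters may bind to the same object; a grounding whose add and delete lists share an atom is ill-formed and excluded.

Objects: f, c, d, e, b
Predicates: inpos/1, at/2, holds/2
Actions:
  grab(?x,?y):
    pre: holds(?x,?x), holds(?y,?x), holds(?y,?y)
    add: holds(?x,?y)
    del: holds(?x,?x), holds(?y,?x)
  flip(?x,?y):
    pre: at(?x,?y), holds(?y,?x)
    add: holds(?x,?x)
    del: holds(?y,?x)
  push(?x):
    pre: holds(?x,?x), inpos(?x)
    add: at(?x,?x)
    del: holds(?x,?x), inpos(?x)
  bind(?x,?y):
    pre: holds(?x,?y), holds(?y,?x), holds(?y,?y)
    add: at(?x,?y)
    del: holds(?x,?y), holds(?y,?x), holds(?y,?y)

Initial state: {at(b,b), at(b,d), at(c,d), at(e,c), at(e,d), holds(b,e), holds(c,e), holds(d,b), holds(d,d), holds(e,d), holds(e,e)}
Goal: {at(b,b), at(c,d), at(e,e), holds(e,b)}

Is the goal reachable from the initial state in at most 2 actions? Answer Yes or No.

1. flip(b,d)  →  {at(b,b), at(b,d), at(c,d), at(e,c), at(e,d), holds(b,b), holds(b,e), holds(c,e), holds(d,d), holds(e,d), holds(e,e)}
2. grab(e,b)  →  {at(b,b), at(b,d), at(c,d), at(e,c), at(e,d), holds(b,b), holds(c,e), holds(d,d), holds(e,b), holds(e,d)}
3. flip(e,c)  →  {at(b,b), at(b,d), at(c,d), at(e,c), at(e,d), holds(b,b), holds(d,d), holds(e,b), holds(e,d), holds(e,e)}
4. bind(e,e)  →  {at(b,b), at(b,d), at(c,d), at(e,c), at(e,d), at(e,e), holds(b,b), holds(d,d), holds(e,b), holds(e,d)}
optimal plan length = 4; 4 > 2

No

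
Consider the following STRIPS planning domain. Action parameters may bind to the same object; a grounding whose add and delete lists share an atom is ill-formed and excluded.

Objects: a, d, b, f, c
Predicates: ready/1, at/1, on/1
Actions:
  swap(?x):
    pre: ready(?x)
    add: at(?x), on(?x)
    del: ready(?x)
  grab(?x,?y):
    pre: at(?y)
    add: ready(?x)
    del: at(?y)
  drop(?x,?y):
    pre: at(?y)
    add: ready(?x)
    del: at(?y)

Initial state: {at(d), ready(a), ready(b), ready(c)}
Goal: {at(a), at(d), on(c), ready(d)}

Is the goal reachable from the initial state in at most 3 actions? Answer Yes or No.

Yes

1. swap(a)  →  {at(a), at(d), on(a), ready(b), ready(c)}
2. swap(c)  →  {at(a), at(c), at(d), on(a), on(c), ready(b)}
3. grab(d,c)  →  {at(a), at(d), on(a), on(c), ready(b), ready(d)}
optimal plan length = 3; 3 ≤ 3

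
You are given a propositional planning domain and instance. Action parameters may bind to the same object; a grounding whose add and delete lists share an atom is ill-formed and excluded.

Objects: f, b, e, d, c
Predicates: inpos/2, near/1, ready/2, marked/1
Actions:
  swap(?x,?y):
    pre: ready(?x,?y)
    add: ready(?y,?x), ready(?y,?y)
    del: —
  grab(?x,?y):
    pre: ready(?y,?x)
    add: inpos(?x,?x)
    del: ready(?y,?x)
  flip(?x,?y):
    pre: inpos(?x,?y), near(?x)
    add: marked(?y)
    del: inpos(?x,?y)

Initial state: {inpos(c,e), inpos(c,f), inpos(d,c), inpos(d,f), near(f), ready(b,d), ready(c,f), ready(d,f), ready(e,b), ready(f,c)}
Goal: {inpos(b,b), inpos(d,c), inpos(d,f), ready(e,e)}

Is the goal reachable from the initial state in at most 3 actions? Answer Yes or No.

1. swap(e,b)  →  {inpos(c,e), inpos(c,f), inpos(d,c), inpos(d,f), near(f), ready(b,b), ready(b,d), ready(b,e), ready(c,f), ready(d,f), ready(e,b), ready(f,c)}
2. swap(b,e)  →  {inpos(c,e), inpos(c,f), inpos(d,c), inpos(d,f), near(f), ready(b,b), ready(b,d), ready(b,e), ready(c,f), ready(d,f), ready(e,b), ready(e,e), ready(f,c)}
3. grab(b,b)  →  {inpos(b,b), inpos(c,e), inpos(c,f), inpos(d,c), inpos(d,f), near(f), ready(b,d), ready(b,e), ready(c,f), ready(d,f), ready(e,b), ready(e,e), ready(f,c)}
optimal plan length = 3; 3 ≤ 3

Yes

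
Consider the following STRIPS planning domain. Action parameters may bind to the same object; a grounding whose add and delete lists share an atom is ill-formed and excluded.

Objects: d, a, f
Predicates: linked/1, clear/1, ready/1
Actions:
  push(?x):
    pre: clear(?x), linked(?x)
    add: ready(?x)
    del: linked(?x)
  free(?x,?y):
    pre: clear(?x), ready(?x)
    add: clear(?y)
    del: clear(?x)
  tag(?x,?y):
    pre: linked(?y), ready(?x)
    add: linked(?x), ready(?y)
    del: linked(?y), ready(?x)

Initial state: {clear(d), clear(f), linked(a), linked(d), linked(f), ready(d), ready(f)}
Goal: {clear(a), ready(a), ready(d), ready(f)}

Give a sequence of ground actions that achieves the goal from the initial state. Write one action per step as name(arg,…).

1. free(d,a)  →  {clear(a), clear(f), linked(a), linked(d), linked(f), ready(d), ready(f)}
2. push(a)  →  {clear(a), clear(f), linked(d), linked(f), ready(a), ready(d), ready(f)}

free(d,a); push(a)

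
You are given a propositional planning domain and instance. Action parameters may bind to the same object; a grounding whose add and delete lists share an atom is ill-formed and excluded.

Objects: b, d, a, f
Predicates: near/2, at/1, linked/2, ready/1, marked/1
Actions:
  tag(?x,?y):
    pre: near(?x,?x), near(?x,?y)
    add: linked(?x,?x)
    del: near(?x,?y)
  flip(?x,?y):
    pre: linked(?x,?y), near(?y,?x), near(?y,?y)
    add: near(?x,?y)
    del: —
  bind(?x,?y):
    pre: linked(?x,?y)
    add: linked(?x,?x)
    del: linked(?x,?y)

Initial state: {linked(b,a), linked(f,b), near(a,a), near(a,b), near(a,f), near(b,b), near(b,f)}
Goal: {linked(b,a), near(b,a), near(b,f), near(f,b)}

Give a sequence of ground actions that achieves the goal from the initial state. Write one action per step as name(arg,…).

flip(b,a); flip(f,b)

1. flip(b,a)  →  {linked(b,a), linked(f,b), near(a,a), near(a,b), near(a,f), near(b,a), near(b,b), near(b,f)}
2. flip(f,b)  →  {linked(b,a), linked(f,b), near(a,a), near(a,b), near(a,f), near(b,a), near(b,b), near(b,f), near(f,b)}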